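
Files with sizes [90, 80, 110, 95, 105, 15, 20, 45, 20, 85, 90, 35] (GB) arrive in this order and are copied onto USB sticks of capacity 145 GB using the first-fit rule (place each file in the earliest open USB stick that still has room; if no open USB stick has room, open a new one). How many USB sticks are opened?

7

  90 → USB stick 1 (new)  [load 90/145]
  80 → USB stick 2 (new)  [load 80/145]
  110 → USB stick 3 (new)  [load 110/145]
  95 → USB stick 4 (new)  [load 95/145]
  105 → USB stick 5 (new)  [load 105/145]
  15 → USB stick 1  [load 105/145]
  20 → USB stick 1  [load 125/145]
  45 → USB stick 2  [load 125/145]
  20 → USB stick 1  [load 145/145]
  85 → USB stick 6 (new)  [load 85/145]
  90 → USB stick 7 (new)  [load 90/145]
  35 → USB stick 3  [load 145/145]
7 USB sticks opened.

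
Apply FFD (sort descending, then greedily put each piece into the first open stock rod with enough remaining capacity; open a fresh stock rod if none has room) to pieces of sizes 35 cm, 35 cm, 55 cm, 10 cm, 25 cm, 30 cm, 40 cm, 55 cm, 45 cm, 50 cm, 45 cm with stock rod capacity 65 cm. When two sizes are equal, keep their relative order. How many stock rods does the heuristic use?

8

Sorted descending: 55, 55, 50, 45, 45, 40, 35, 35, 30, 25, 10.
  55 → stock rod 1 (new)  [load 55/65]
  55 → stock rod 2 (new)  [load 55/65]
  50 → stock rod 3 (new)  [load 50/65]
  45 → stock rod 4 (new)  [load 45/65]
  45 → stock rod 5 (new)  [load 45/65]
  40 → stock rod 6 (new)  [load 40/65]
  35 → stock rod 7 (new)  [load 35/65]
  35 → stock rod 8 (new)  [load 35/65]
  30 → stock rod 7  [load 65/65]
  25 → stock rod 6  [load 65/65]
  10 → stock rod 1  [load 65/65]
8 stock rods opened.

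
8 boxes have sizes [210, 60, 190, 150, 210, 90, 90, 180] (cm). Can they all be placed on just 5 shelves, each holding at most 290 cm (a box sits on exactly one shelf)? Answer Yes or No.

A valid assignment using 5 shelves:
  shelf 1: 210 + 60 = 270
  shelf 2: 210 = 210
  shelf 3: 190 + 90 = 280
  shelf 4: 180 + 90 = 270
  shelf 5: 150 = 150
Every load is within 290 cm, so 5 shelves suffice.

Yes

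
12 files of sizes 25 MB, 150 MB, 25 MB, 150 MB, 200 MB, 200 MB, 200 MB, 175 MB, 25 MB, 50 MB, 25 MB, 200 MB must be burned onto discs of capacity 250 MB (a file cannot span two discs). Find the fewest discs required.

Total = 200 + 200 + 200 + 200 + 175 + 150 + 150 + 50 + 25 + 25 + 25 + 25 = 1425 MB.
Lower bound: ⌈1425/250⌉ = 6 discs.
Also, 7 files each exceed 125 MB, and no two of those can share a disc, so at least 7 discs are needed.
A packing using 7 discs:
  disc 1: 200 + 50 = 250
  disc 2: 200 + 25 + 25 = 250
  disc 3: 200 + 25 + 25 = 250
  disc 4: 200 = 200
  disc 5: 175 = 175
  disc 6: 150 = 150
  disc 7: 150 = 150
This matches the lower bound, so 7 is optimal.

7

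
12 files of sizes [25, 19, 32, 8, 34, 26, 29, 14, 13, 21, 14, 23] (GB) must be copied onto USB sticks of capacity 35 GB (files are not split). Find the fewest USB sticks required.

9

Total = 34 + 32 + 29 + 26 + 25 + 23 + 21 + 19 + 14 + 14 + 13 + 8 = 258 GB.
Lower bound: ⌈258/35⌉ = 8 USB sticks.
A packing using 9 USB sticks:
  USB stick 1: 34 = 34
  USB stick 2: 32 = 32
  USB stick 3: 29 = 29
  USB stick 4: 26 + 8 = 34
  USB stick 5: 25 = 25
  USB stick 6: 23 = 23
  USB stick 7: 21 + 14 = 35
  USB stick 8: 19 + 14 = 33
  USB stick 9: 13 = 13
No arrangement into 8 USB sticks stays within capacity, so 9 is optimal.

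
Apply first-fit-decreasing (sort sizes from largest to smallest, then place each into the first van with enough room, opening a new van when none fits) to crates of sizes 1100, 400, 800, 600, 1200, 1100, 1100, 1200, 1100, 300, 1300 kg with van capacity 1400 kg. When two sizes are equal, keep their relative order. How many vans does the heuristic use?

Sorted descending: 1300, 1200, 1200, 1100, 1100, 1100, 1100, 800, 600, 400, 300.
  1300 → van 1 (new)  [load 1300/1400]
  1200 → van 2 (new)  [load 1200/1400]
  1200 → van 3 (new)  [load 1200/1400]
  1100 → van 4 (new)  [load 1100/1400]
  1100 → van 5 (new)  [load 1100/1400]
  1100 → van 6 (new)  [load 1100/1400]
  1100 → van 7 (new)  [load 1100/1400]
  800 → van 8 (new)  [load 800/1400]
  600 → van 8  [load 1400/1400]
  400 → van 9 (new)  [load 400/1400]
  300 → van 4  [load 1400/1400]
9 vans opened.

9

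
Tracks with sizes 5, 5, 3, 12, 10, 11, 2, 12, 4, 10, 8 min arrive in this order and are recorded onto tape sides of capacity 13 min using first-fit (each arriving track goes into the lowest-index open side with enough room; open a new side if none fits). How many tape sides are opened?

7

  5 → side 1 (new)  [load 5/13]
  5 → side 1  [load 10/13]
  3 → side 1  [load 13/13]
  12 → side 2 (new)  [load 12/13]
  10 → side 3 (new)  [load 10/13]
  11 → side 4 (new)  [load 11/13]
  2 → side 3  [load 12/13]
  12 → side 5 (new)  [load 12/13]
  4 → side 6 (new)  [load 4/13]
  10 → side 7 (new)  [load 10/13]
  8 → side 6  [load 12/13]
7 tape sides opened.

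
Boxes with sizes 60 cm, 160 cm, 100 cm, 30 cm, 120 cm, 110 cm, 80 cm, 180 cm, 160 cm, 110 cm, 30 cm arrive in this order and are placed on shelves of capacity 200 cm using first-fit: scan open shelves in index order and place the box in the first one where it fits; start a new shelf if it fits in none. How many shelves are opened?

7

  60 → shelf 1 (new)  [load 60/200]
  160 → shelf 2 (new)  [load 160/200]
  100 → shelf 1  [load 160/200]
  30 → shelf 1  [load 190/200]
  120 → shelf 3 (new)  [load 120/200]
  110 → shelf 4 (new)  [load 110/200]
  80 → shelf 3  [load 200/200]
  180 → shelf 5 (new)  [load 180/200]
  160 → shelf 6 (new)  [load 160/200]
  110 → shelf 7 (new)  [load 110/200]
  30 → shelf 2  [load 190/200]
7 shelves opened.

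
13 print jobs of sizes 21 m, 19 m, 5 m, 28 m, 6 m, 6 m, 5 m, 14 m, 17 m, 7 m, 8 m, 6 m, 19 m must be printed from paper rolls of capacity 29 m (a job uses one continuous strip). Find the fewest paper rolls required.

Total = 28 + 21 + 19 + 19 + 17 + 14 + 8 + 7 + 6 + 6 + 6 + 5 + 5 = 161 m.
Lower bound: ⌈161/29⌉ = 6 paper rolls.
A packing using 6 paper rolls:
  roll 1: 28 = 28
  roll 2: 21 + 8 = 29
  roll 3: 19 + 7 = 26
  roll 4: 19 + 6 = 25
  roll 5: 17 + 6 + 6 = 29
  roll 6: 14 + 5 + 5 = 24
This matches the lower bound, so 6 is optimal.

6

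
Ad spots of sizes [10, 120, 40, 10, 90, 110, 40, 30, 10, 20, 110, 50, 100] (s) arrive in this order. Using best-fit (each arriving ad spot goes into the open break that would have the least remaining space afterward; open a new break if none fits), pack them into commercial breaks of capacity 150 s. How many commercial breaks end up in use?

  10 → break 1 (new)  [load 10/150]
  120 → break 1  [load 130/150]
  40 → break 2 (new)  [load 40/150]
  10 → break 1  [load 140/150]
  90 → break 2  [load 130/150]
  110 → break 3 (new)  [load 110/150]
  40 → break 3  [load 150/150]
  30 → break 4 (new)  [load 30/150]
  10 → break 1  [load 150/150]
  20 → break 2  [load 150/150]
  110 → break 4  [load 140/150]
  50 → break 5 (new)  [load 50/150]
  100 → break 5  [load 150/150]
5 commercial breaks opened.

5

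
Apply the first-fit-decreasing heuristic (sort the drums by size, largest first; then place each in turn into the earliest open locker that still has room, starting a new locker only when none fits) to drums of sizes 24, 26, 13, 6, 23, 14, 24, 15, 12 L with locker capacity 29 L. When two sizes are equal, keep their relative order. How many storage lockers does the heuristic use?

6

Sorted descending: 26, 24, 24, 23, 15, 14, 13, 12, 6.
  26 → locker 1 (new)  [load 26/29]
  24 → locker 2 (new)  [load 24/29]
  24 → locker 3 (new)  [load 24/29]
  23 → locker 4 (new)  [load 23/29]
  15 → locker 5 (new)  [load 15/29]
  14 → locker 5  [load 29/29]
  13 → locker 6 (new)  [load 13/29]
  12 → locker 6  [load 25/29]
  6 → locker 4  [load 29/29]
6 storage lockers opened.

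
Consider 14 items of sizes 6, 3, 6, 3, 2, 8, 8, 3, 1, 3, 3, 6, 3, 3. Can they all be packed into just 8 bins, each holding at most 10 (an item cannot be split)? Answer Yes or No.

Yes

A valid assignment using 7 bins:
  bin 1: 8 + 2 = 10
  bin 2: 8 + 1 = 9
  bin 3: 6 + 3 = 9
  bin 4: 6 + 3 = 9
  bin 5: 6 + 3 = 9
  bin 6: 3 + 3 + 3 = 9
  bin 7: 3 = 3
That uses only 7 ≤ 8, so 8 bins are enough.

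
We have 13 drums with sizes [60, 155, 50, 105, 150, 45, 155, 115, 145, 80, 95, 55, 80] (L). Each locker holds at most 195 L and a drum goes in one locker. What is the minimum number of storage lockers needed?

Total = 155 + 155 + 150 + 145 + 115 + 105 + 95 + 80 + 80 + 60 + 55 + 50 + 45 = 1290 L.
Lower bound: ⌈1290/195⌉ = 7 storage lockers.
A packing using 8 storage lockers:
  locker 1: 155 = 155
  locker 2: 155 = 155
  locker 3: 150 + 45 = 195
  locker 4: 145 + 50 = 195
  locker 5: 115 + 80 = 195
  locker 6: 105 + 80 = 185
  locker 7: 95 + 60 = 155
  locker 8: 55 = 55
No arrangement into 7 storage lockers stays within capacity, so 8 is optimal.

8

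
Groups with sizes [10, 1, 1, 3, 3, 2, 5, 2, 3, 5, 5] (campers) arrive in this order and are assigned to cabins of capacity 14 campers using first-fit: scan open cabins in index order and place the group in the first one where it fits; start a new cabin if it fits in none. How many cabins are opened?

  10 → cabin 1 (new)  [load 10/14]
  1 → cabin 1  [load 11/14]
  1 → cabin 1  [load 12/14]
  3 → cabin 2 (new)  [load 3/14]
  3 → cabin 2  [load 6/14]
  2 → cabin 1  [load 14/14]
  5 → cabin 2  [load 11/14]
  2 → cabin 2  [load 13/14]
  3 → cabin 3 (new)  [load 3/14]
  5 → cabin 3  [load 8/14]
  5 → cabin 3  [load 13/14]
3 cabins opened.

3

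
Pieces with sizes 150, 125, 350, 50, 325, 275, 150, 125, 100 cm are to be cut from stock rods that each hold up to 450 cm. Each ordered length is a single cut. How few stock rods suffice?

4

Total = 350 + 325 + 275 + 150 + 150 + 125 + 125 + 100 + 50 = 1650 cm.
Lower bound: ⌈1650/450⌉ = 4 stock rods.
A packing using 4 stock rods:
  stock rod 1: 350 + 100 = 450
  stock rod 2: 325 + 125 = 450
  stock rod 3: 275 + 150 = 425
  stock rod 4: 150 + 125 + 50 = 325
This matches the lower bound, so 4 is optimal.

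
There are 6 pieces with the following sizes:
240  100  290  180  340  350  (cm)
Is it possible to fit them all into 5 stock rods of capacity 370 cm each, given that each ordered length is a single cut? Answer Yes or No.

A valid assignment using 5 stock rods:
  stock rod 1: 350 = 350
  stock rod 2: 340 = 340
  stock rod 3: 290 = 290
  stock rod 4: 240 + 100 = 340
  stock rod 5: 180 = 180
Every load is within 370 cm, so 5 stock rods suffice.

Yes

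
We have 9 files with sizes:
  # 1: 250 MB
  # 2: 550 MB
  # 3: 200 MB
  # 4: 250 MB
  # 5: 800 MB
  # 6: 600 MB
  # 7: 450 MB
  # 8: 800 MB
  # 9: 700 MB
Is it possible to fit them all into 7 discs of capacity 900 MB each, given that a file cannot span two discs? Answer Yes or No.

A valid assignment using 6 discs:
  disc 1: 800 = 800
  disc 2: 800 = 800
  disc 3: 700 + 200 = 900
  disc 4: 600 + 250 = 850
  disc 5: 550 + 250 = 800
  disc 6: 450 = 450
That uses only 6 ≤ 7, so 7 discs are enough.

Yes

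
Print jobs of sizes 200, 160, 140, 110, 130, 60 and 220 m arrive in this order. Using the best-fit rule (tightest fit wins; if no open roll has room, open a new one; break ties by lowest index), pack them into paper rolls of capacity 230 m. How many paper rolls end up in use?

  200 → roll 1 (new)  [load 200/230]
  160 → roll 2 (new)  [load 160/230]
  140 → roll 3 (new)  [load 140/230]
  110 → roll 4 (new)  [load 110/230]
  130 → roll 5 (new)  [load 130/230]
  60 → roll 2  [load 220/230]
  220 → roll 6 (new)  [load 220/230]
6 paper rolls opened.

6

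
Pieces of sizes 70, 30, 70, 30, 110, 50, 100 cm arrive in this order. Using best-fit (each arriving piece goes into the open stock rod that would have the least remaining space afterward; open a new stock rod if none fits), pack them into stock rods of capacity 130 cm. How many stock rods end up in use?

  70 → stock rod 1 (new)  [load 70/130]
  30 → stock rod 1  [load 100/130]
  70 → stock rod 2 (new)  [load 70/130]
  30 → stock rod 1  [load 130/130]
  110 → stock rod 3 (new)  [load 110/130]
  50 → stock rod 2  [load 120/130]
  100 → stock rod 4 (new)  [load 100/130]
4 stock rods opened.

4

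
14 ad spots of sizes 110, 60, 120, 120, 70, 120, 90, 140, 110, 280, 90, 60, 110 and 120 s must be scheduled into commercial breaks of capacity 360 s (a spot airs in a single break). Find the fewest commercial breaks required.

5

Total = 280 + 140 + 120 + 120 + 120 + 120 + 110 + 110 + 110 + 90 + 90 + 70 + 60 + 60 = 1600 s.
Lower bound: ⌈1600/360⌉ = 5 commercial breaks.
A packing using 5 commercial breaks:
  break 1: 280 + 70 = 350
  break 2: 140 + 120 + 90 = 350
  break 3: 120 + 120 + 120 = 360
  break 4: 110 + 110 + 110 = 330
  break 5: 90 + 60 + 60 = 210
This matches the lower bound, so 5 is optimal.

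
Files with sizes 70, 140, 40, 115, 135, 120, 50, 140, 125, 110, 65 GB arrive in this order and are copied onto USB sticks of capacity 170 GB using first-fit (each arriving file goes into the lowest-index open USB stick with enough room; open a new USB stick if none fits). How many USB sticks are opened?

  70 → USB stick 1 (new)  [load 70/170]
  140 → USB stick 2 (new)  [load 140/170]
  40 → USB stick 1  [load 110/170]
  115 → USB stick 3 (new)  [load 115/170]
  135 → USB stick 4 (new)  [load 135/170]
  120 → USB stick 5 (new)  [load 120/170]
  50 → USB stick 1  [load 160/170]
  140 → USB stick 6 (new)  [load 140/170]
  125 → USB stick 7 (new)  [load 125/170]
  110 → USB stick 8 (new)  [load 110/170]
  65 → USB stick 9 (new)  [load 65/170]
9 USB sticks opened.

9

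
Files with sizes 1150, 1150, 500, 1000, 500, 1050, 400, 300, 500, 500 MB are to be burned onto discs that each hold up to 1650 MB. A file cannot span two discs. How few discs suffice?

Total = 1150 + 1150 + 1050 + 1000 + 500 + 500 + 500 + 500 + 400 + 300 = 7050 MB.
Lower bound: ⌈7050/1650⌉ = 5 discs.
A packing using 5 discs:
  disc 1: 1150 + 500 = 1650
  disc 2: 1150 + 500 = 1650
  disc 3: 1050 + 500 = 1550
  disc 4: 1000 + 500 = 1500
  disc 5: 400 + 300 = 700
This matches the lower bound, so 5 is optimal.

5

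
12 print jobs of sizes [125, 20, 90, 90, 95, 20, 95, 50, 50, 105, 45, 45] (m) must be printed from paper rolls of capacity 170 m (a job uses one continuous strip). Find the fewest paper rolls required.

Total = 125 + 105 + 95 + 95 + 90 + 90 + 50 + 50 + 45 + 45 + 20 + 20 = 830 m.
Lower bound: ⌈830/170⌉ = 5 paper rolls.
Also, 6 print jobs each exceed 85 m, and no two of those can share a roll, so at least 6 paper rolls are needed.
A packing using 6 paper rolls:
  roll 1: 125 + 45 = 170
  roll 2: 105 + 50 = 155
  roll 3: 95 + 50 + 20 = 165
  roll 4: 95 + 45 + 20 = 160
  roll 5: 90 = 90
  roll 6: 90 = 90
This matches the lower bound, so 6 is optimal.

6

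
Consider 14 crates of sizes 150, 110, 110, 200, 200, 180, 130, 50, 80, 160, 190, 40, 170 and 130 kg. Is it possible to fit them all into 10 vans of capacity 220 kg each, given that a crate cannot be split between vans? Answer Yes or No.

Yes

A valid assignment using 10 vans:
  van 1: 200 = 200
  van 2: 200 = 200
  van 3: 190 = 190
  van 4: 180 + 40 = 220
  van 5: 170 + 50 = 220
  van 6: 160 = 160
  van 7: 150 = 150
  van 8: 130 + 80 = 210
  van 9: 130 = 130
  van 10: 110 + 110 = 220
Every load is within 220 kg, so 10 vans suffice.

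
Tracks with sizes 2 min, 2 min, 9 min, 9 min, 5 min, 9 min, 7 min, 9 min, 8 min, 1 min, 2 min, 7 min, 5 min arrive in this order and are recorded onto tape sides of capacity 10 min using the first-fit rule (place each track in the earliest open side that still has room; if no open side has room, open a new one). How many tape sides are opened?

9

  2 → side 1 (new)  [load 2/10]
  2 → side 1  [load 4/10]
  9 → side 2 (new)  [load 9/10]
  9 → side 3 (new)  [load 9/10]
  5 → side 1  [load 9/10]
  9 → side 4 (new)  [load 9/10]
  7 → side 5 (new)  [load 7/10]
  9 → side 6 (new)  [load 9/10]
  8 → side 7 (new)  [load 8/10]
  1 → side 1  [load 10/10]
  2 → side 5  [load 9/10]
  7 → side 8 (new)  [load 7/10]
  5 → side 9 (new)  [load 5/10]
9 tape sides opened.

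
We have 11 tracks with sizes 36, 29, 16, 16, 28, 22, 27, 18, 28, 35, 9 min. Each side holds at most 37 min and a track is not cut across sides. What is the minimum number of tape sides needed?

Total = 36 + 35 + 29 + 28 + 28 + 27 + 22 + 18 + 16 + 16 + 9 = 264 min.
Lower bound: ⌈264/37⌉ = 8 tape sides.
A packing using 9 tape sides:
  side 1: 36 = 36
  side 2: 35 = 35
  side 3: 29 = 29
  side 4: 28 + 9 = 37
  side 5: 28 = 28
  side 6: 27 = 27
  side 7: 22 = 22
  side 8: 18 + 16 = 34
  side 9: 16 = 16
No arrangement into 8 tape sides stays within capacity, so 9 is optimal.

9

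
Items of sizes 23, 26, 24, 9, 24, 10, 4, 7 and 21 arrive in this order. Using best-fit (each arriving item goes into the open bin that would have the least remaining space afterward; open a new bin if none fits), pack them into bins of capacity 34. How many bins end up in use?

5

  23 → bin 1 (new)  [load 23/34]
  26 → bin 2 (new)  [load 26/34]
  24 → bin 3 (new)  [load 24/34]
  9 → bin 3  [load 33/34]
  24 → bin 4 (new)  [load 24/34]
  10 → bin 4  [load 34/34]
  4 → bin 2  [load 30/34]
  7 → bin 1  [load 30/34]
  21 → bin 5 (new)  [load 21/34]
5 bins opened.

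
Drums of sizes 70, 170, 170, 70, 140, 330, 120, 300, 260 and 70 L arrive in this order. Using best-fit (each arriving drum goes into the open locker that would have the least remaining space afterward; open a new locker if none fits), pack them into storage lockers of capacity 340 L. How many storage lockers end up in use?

  70 → locker 1 (new)  [load 70/340]
  170 → locker 1  [load 240/340]
  170 → locker 2 (new)  [load 170/340]
  70 → locker 1  [load 310/340]
  140 → locker 2  [load 310/340]
  330 → locker 3 (new)  [load 330/340]
  120 → locker 4 (new)  [load 120/340]
  300 → locker 5 (new)  [load 300/340]
  260 → locker 6 (new)  [load 260/340]
  70 → locker 6  [load 330/340]
6 storage lockers opened.

6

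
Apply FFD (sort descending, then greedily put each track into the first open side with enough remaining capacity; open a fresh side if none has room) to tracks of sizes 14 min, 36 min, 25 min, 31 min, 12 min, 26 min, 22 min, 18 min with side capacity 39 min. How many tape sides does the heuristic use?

6

Sorted descending: 36, 31, 26, 25, 22, 18, 14, 12.
  36 → side 1 (new)  [load 36/39]
  31 → side 2 (new)  [load 31/39]
  26 → side 3 (new)  [load 26/39]
  25 → side 4 (new)  [load 25/39]
  22 → side 5 (new)  [load 22/39]
  18 → side 6 (new)  [load 18/39]
  14 → side 4  [load 39/39]
  12 → side 3  [load 38/39]
6 tape sides opened.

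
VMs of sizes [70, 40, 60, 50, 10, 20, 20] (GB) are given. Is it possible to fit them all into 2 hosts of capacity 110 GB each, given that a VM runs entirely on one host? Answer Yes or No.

No

Total = 270 GB; ⌈270/110⌉ = 3.
At least 3 hosts are required, but only 2 are allowed.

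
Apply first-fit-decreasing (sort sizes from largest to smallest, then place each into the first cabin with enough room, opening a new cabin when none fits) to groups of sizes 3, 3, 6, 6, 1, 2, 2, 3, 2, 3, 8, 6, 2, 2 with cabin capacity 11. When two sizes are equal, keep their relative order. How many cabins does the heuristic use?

5

Sorted descending: 8, 6, 6, 6, 3, 3, 3, 3, 2, 2, 2, 2, 2, 1.
  8 → cabin 1 (new)  [load 8/11]
  6 → cabin 2 (new)  [load 6/11]
  6 → cabin 3 (new)  [load 6/11]
  6 → cabin 4 (new)  [load 6/11]
  3 → cabin 1  [load 11/11]
  3 → cabin 2  [load 9/11]
  3 → cabin 3  [load 9/11]
  3 → cabin 4  [load 9/11]
  2 → cabin 2  [load 11/11]
  2 → cabin 3  [load 11/11]
  2 → cabin 4  [load 11/11]
  2 → cabin 5 (new)  [load 2/11]
  2 → cabin 5  [load 4/11]
  1 → cabin 5  [load 5/11]
5 cabins opened.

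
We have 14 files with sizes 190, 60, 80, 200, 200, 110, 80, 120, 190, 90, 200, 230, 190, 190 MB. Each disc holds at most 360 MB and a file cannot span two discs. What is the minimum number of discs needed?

Total = 230 + 200 + 200 + 200 + 190 + 190 + 190 + 190 + 120 + 110 + 90 + 80 + 80 + 60 = 2130 MB.
Lower bound: ⌈2130/360⌉ = 6 discs.
Also, 8 files each exceed 180 MB, and no two of those can share a disc, so at least 8 discs are needed.
A packing using 8 discs:
  disc 1: 230 + 120 = 350
  disc 2: 200 + 110 = 310
  disc 3: 200 + 90 + 60 = 350
  disc 4: 200 + 80 + 80 = 360
  disc 5: 190 = 190
  disc 6: 190 = 190
  disc 7: 190 = 190
  disc 8: 190 = 190
This matches the lower bound, so 8 is optimal.

8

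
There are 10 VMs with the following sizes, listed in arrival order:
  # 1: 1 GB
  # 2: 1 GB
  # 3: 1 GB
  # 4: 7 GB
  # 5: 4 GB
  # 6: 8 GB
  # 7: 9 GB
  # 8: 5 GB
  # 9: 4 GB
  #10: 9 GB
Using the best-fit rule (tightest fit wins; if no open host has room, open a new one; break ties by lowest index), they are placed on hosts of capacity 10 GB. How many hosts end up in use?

  1 → host 1 (new)  [load 1/10]
  1 → host 1  [load 2/10]
  1 → host 1  [load 3/10]
  7 → host 1  [load 10/10]
  4 → host 2 (new)  [load 4/10]
  8 → host 3 (new)  [load 8/10]
  9 → host 4 (new)  [load 9/10]
  5 → host 2  [load 9/10]
  4 → host 5 (new)  [load 4/10]
  9 → host 6 (new)  [load 9/10]
6 hosts opened.

6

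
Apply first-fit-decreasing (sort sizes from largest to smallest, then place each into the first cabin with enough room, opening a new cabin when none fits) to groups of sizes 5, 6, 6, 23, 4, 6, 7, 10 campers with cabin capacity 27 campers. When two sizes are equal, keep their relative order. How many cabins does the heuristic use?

Sorted descending: 23, 10, 7, 6, 6, 6, 5, 4.
  23 → cabin 1 (new)  [load 23/27]
  10 → cabin 2 (new)  [load 10/27]
  7 → cabin 2  [load 17/27]
  6 → cabin 2  [load 23/27]
  6 → cabin 3 (new)  [load 6/27]
  6 → cabin 3  [load 12/27]
  5 → cabin 3  [load 17/27]
  4 → cabin 1  [load 27/27]
3 cabins opened.

3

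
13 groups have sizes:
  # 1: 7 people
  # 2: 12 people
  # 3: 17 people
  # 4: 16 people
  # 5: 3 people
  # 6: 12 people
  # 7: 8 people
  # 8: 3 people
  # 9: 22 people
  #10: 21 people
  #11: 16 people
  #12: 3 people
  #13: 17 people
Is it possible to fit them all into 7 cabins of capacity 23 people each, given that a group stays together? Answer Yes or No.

Total = 157 people; ⌈157/23⌉ = 7.
8 groups each exceed half the capacity and cannot share a cabin, forcing at least 8 cabins.
At least 8 cabins are required, but only 7 are allowed.

No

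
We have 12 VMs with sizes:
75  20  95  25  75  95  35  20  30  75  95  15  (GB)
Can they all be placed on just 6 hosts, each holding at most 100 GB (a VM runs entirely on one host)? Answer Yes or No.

Total = 655 GB; ⌈655/100⌉ = 7.
At least 7 hosts are required, but only 6 are allowed.

No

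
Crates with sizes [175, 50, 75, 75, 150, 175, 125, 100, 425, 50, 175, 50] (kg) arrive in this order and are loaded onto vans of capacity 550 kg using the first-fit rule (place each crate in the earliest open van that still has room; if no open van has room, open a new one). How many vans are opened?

4

  175 → van 1 (new)  [load 175/550]
  50 → van 1  [load 225/550]
  75 → van 1  [load 300/550]
  75 → van 1  [load 375/550]
  150 → van 1  [load 525/550]
  175 → van 2 (new)  [load 175/550]
  125 → van 2  [load 300/550]
  100 → van 2  [load 400/550]
  425 → van 3 (new)  [load 425/550]
  50 → van 2  [load 450/550]
  175 → van 4 (new)  [load 175/550]
  50 → van 2  [load 500/550]
4 vans opened.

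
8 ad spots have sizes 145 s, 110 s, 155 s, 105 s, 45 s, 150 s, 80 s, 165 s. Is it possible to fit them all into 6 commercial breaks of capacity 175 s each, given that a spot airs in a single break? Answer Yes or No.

No

Total = 955 s; ⌈955/175⌉ = 6.
The bound of 6 does not rule out 6, but exhaustive search shows no assignment into 6 commercial breaks of capacity 175 s exists — the minimum is 7.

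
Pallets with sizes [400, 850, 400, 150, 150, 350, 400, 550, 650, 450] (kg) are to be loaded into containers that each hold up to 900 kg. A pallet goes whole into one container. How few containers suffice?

Total = 850 + 650 + 550 + 450 + 400 + 400 + 400 + 350 + 150 + 150 = 4350 kg.
Lower bound: ⌈4350/900⌉ = 5 containers.
A packing using 6 containers:
  container 1: 850 = 850
  container 2: 650 + 150 = 800
  container 3: 550 + 350 = 900
  container 4: 450 + 400 = 850
  container 5: 400 + 400 = 800
  container 6: 150 = 150
No arrangement into 5 containers stays within capacity, so 6 is optimal.

6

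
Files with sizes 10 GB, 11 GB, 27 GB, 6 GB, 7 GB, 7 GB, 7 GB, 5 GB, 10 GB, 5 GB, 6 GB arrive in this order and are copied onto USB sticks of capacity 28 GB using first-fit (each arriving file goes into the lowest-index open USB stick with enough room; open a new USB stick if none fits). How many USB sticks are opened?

  10 → USB stick 1 (new)  [load 10/28]
  11 → USB stick 1  [load 21/28]
  27 → USB stick 2 (new)  [load 27/28]
  6 → USB stick 1  [load 27/28]
  7 → USB stick 3 (new)  [load 7/28]
  7 → USB stick 3  [load 14/28]
  7 → USB stick 3  [load 21/28]
  5 → USB stick 3  [load 26/28]
  10 → USB stick 4 (new)  [load 10/28]
  5 → USB stick 4  [load 15/28]
  6 → USB stick 4  [load 21/28]
4 USB sticks opened.

4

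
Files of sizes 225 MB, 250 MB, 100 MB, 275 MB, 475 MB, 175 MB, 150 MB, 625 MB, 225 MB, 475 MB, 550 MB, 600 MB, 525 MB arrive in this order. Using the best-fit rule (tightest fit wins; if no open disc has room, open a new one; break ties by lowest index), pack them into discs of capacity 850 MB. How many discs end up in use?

7

  225 → disc 1 (new)  [load 225/850]
  250 → disc 1  [load 475/850]
  100 → disc 1  [load 575/850]
  275 → disc 1  [load 850/850]
  475 → disc 2 (new)  [load 475/850]
  175 → disc 2  [load 650/850]
  150 → disc 2  [load 800/850]
  625 → disc 3 (new)  [load 625/850]
  225 → disc 3  [load 850/850]
  475 → disc 4 (new)  [load 475/850]
  550 → disc 5 (new)  [load 550/850]
  600 → disc 6 (new)  [load 600/850]
  525 → disc 7 (new)  [load 525/850]
7 discs opened.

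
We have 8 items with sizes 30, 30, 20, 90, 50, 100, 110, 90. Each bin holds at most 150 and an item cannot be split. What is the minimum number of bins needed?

Total = 110 + 100 + 90 + 90 + 50 + 30 + 30 + 20 = 520.
Lower bound: ⌈520/150⌉ = 4 bins.
A packing using 4 bins:
  bin 1: 110 + 30 = 140
  bin 2: 100 + 50 = 150
  bin 3: 90 + 30 + 20 = 140
  bin 4: 90 = 90
This matches the lower bound, so 4 is optimal.

4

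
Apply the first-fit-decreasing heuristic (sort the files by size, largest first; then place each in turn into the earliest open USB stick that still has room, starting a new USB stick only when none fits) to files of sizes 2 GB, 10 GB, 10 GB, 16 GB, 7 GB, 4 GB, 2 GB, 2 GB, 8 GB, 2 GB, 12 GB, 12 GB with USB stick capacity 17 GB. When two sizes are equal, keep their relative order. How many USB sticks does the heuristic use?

6

Sorted descending: 16, 12, 12, 10, 10, 8, 7, 4, 2, 2, 2, 2.
  16 → USB stick 1 (new)  [load 16/17]
  12 → USB stick 2 (new)  [load 12/17]
  12 → USB stick 3 (new)  [load 12/17]
  10 → USB stick 4 (new)  [load 10/17]
  10 → USB stick 5 (new)  [load 10/17]
  8 → USB stick 6 (new)  [load 8/17]
  7 → USB stick 4  [load 17/17]
  4 → USB stick 2  [load 16/17]
  2 → USB stick 3  [load 14/17]
  2 → USB stick 3  [load 16/17]
  2 → USB stick 5  [load 12/17]
  2 → USB stick 5  [load 14/17]
6 USB sticks opened.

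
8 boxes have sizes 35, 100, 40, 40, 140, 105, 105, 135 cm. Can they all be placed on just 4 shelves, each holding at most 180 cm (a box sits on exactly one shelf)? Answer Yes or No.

No

Total = 700 cm; ⌈700/180⌉ = 4.
5 boxes each exceed half the capacity and cannot share a shelf, forcing at least 5 shelves.
At least 5 shelves are required, but only 4 are allowed.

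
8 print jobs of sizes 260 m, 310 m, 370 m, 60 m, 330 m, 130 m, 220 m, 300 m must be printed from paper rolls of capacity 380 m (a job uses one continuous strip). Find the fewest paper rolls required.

6

Total = 370 + 330 + 310 + 300 + 260 + 220 + 130 + 60 = 1980 m.
Lower bound: ⌈1980/380⌉ = 6 paper rolls.
A packing using 6 paper rolls:
  roll 1: 370 = 370
  roll 2: 330 = 330
  roll 3: 310 + 60 = 370
  roll 4: 300 = 300
  roll 5: 260 = 260
  roll 6: 220 + 130 = 350
This matches the lower bound, so 6 is optimal.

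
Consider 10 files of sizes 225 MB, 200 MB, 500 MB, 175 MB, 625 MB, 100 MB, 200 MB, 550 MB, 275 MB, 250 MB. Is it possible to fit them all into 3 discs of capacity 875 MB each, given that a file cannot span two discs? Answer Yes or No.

No

Total = 3100 MB; ⌈3100/875⌉ = 4.
At least 4 discs are required, but only 3 are allowed.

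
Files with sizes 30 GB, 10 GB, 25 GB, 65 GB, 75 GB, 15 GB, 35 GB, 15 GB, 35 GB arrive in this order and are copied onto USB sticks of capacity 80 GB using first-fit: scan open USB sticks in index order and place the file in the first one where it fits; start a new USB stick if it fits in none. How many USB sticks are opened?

4

  30 → USB stick 1 (new)  [load 30/80]
  10 → USB stick 1  [load 40/80]
  25 → USB stick 1  [load 65/80]
  65 → USB stick 2 (new)  [load 65/80]
  75 → USB stick 3 (new)  [load 75/80]
  15 → USB stick 1  [load 80/80]
  35 → USB stick 4 (new)  [load 35/80]
  15 → USB stick 2  [load 80/80]
  35 → USB stick 4  [load 70/80]
4 USB sticks opened.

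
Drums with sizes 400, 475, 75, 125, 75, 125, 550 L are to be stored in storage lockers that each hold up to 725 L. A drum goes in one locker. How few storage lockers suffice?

3

Total = 550 + 475 + 400 + 125 + 125 + 75 + 75 = 1825 L.
Lower bound: ⌈1825/725⌉ = 3 storage lockers.
A packing using 3 storage lockers:
  locker 1: 550 + 125 = 675
  locker 2: 475 + 125 + 75 = 675
  locker 3: 400 + 75 = 475
This matches the lower bound, so 3 is optimal.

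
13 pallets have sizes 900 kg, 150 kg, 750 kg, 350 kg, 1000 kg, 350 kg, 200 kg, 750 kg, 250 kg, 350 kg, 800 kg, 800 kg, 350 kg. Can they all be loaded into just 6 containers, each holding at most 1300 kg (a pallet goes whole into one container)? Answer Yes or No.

Yes

A valid assignment using 6 containers:
  container 1: 1000 + 250 = 1250
  container 2: 900 + 350 = 1250
  container 3: 800 + 350 + 150 = 1300
  container 4: 800 + 350 = 1150
  container 5: 750 + 350 + 200 = 1300
  container 6: 750 = 750
Every load is within 1300 kg, so 6 containers suffice.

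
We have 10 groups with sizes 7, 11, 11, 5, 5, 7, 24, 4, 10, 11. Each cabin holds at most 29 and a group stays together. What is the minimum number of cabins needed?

Total = 24 + 11 + 11 + 11 + 10 + 7 + 7 + 5 + 5 + 4 = 95.
Lower bound: ⌈95/29⌉ = 4 cabins.
A packing using 4 cabins:
  cabin 1: 24 + 5 = 29
  cabin 2: 11 + 11 + 7 = 29
  cabin 3: 11 + 10 + 7 = 28
  cabin 4: 5 + 4 = 9
This matches the lower bound, so 4 is optimal.

4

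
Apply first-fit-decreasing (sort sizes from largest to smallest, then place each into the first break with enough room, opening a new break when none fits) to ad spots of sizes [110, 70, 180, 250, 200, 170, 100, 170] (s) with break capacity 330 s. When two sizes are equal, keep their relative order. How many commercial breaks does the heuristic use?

Sorted descending: 250, 200, 180, 170, 170, 110, 100, 70.
  250 → break 1 (new)  [load 250/330]
  200 → break 2 (new)  [load 200/330]
  180 → break 3 (new)  [load 180/330]
  170 → break 4 (new)  [load 170/330]
  170 → break 5 (new)  [load 170/330]
  110 → break 2  [load 310/330]
  100 → break 3  [load 280/330]
  70 → break 1  [load 320/330]
5 commercial breaks opened.

5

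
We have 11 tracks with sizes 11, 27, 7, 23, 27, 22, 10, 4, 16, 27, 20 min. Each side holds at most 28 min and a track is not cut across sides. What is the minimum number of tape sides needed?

8

Total = 27 + 27 + 27 + 23 + 22 + 20 + 16 + 11 + 10 + 7 + 4 = 194 min.
Lower bound: ⌈194/28⌉ = 7 tape sides.
A packing using 8 tape sides:
  side 1: 27 = 27
  side 2: 27 = 27
  side 3: 27 = 27
  side 4: 23 + 4 = 27
  side 5: 22 = 22
  side 6: 20 + 7 = 27
  side 7: 16 + 11 = 27
  side 8: 10 = 10
No arrangement into 7 tape sides stays within capacity, so 8 is optimal.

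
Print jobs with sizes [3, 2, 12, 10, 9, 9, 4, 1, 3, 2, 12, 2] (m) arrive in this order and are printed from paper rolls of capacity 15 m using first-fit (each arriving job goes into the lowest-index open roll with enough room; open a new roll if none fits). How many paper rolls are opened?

  3 → roll 1 (new)  [load 3/15]
  2 → roll 1  [load 5/15]
  12 → roll 2 (new)  [load 12/15]
  10 → roll 1  [load 15/15]
  9 → roll 3 (new)  [load 9/15]
  9 → roll 4 (new)  [load 9/15]
  4 → roll 3  [load 13/15]
  1 → roll 2  [load 13/15]
  3 → roll 4  [load 12/15]
  2 → roll 2  [load 15/15]
  12 → roll 5 (new)  [load 12/15]
  2 → roll 3  [load 15/15]
5 paper rolls opened.

5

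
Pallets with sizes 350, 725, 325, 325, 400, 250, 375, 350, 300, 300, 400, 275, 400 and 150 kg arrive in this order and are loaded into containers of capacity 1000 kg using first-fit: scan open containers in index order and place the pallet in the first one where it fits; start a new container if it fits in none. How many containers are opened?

6

  350 → container 1 (new)  [load 350/1000]
  725 → container 2 (new)  [load 725/1000]
  325 → container 1  [load 675/1000]
  325 → container 1  [load 1000/1000]
  400 → container 3 (new)  [load 400/1000]
  250 → container 2  [load 975/1000]
  375 → container 3  [load 775/1000]
  350 → container 4 (new)  [load 350/1000]
  300 → container 4  [load 650/1000]
  300 → container 4  [load 950/1000]
  400 → container 5 (new)  [load 400/1000]
  275 → container 5  [load 675/1000]
  400 → container 6 (new)  [load 400/1000]
  150 → container 3  [load 925/1000]
6 containers opened.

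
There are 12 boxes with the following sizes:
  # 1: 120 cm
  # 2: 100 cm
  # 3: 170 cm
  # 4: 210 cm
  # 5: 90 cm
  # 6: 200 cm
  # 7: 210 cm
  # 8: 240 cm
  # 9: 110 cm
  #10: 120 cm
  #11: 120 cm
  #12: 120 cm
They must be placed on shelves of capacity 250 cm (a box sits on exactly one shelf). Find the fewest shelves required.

Total = 240 + 210 + 210 + 200 + 170 + 120 + 120 + 120 + 120 + 110 + 100 + 90 = 1810 cm.
Lower bound: ⌈1810/250⌉ = 8 shelves.
A packing using 9 shelves:
  shelf 1: 240 = 240
  shelf 2: 210 = 210
  shelf 3: 210 = 210
  shelf 4: 200 = 200
  shelf 5: 170 = 170
  shelf 6: 120 + 120 = 240
  shelf 7: 120 + 120 = 240
  shelf 8: 110 + 100 = 210
  shelf 9: 90 = 90
No arrangement into 8 shelves stays within capacity, so 9 is optimal.

9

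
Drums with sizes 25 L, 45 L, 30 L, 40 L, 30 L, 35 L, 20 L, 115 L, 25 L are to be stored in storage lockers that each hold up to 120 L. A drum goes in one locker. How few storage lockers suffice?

Total = 115 + 45 + 40 + 35 + 30 + 30 + 25 + 25 + 20 = 365 L.
Lower bound: ⌈365/120⌉ = 4 storage lockers.
A packing using 4 storage lockers:
  locker 1: 115 = 115
  locker 2: 45 + 40 + 35 = 120
  locker 3: 30 + 30 + 25 + 25 = 110
  locker 4: 20 = 20
This matches the lower bound, so 4 is optimal.

4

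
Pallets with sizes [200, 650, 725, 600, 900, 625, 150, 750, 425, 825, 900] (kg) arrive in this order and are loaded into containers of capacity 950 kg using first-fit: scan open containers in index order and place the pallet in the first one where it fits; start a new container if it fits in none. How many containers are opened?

9

  200 → container 1 (new)  [load 200/950]
  650 → container 1  [load 850/950]
  725 → container 2 (new)  [load 725/950]
  600 → container 3 (new)  [load 600/950]
  900 → container 4 (new)  [load 900/950]
  625 → container 5 (new)  [load 625/950]
  150 → container 2  [load 875/950]
  750 → container 6 (new)  [load 750/950]
  425 → container 7 (new)  [load 425/950]
  825 → container 8 (new)  [load 825/950]
  900 → container 9 (new)  [load 900/950]
9 containers opened.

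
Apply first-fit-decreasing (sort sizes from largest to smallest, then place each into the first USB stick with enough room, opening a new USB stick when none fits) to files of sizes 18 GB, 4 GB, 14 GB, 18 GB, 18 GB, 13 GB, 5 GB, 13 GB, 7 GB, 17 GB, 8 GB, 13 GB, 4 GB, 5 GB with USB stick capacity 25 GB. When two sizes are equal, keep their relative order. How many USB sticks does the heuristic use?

Sorted descending: 18, 18, 18, 17, 14, 13, 13, 13, 8, 7, 5, 5, 4, 4.
  18 → USB stick 1 (new)  [load 18/25]
  18 → USB stick 2 (new)  [load 18/25]
  18 → USB stick 3 (new)  [load 18/25]
  17 → USB stick 4 (new)  [load 17/25]
  14 → USB stick 5 (new)  [load 14/25]
  13 → USB stick 6 (new)  [load 13/25]
  13 → USB stick 7 (new)  [load 13/25]
  13 → USB stick 8 (new)  [load 13/25]
  8 → USB stick 4  [load 25/25]
  7 → USB stick 1  [load 25/25]
  5 → USB stick 2  [load 23/25]
  5 → USB stick 3  [load 23/25]
  4 → USB stick 5  [load 18/25]
  4 → USB stick 5  [load 22/25]
8 USB sticks opened.

8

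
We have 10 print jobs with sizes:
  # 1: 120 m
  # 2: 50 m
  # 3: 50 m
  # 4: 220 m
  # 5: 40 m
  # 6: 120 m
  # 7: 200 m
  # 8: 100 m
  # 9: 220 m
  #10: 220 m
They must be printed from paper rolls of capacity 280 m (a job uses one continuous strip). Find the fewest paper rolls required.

6

Total = 220 + 220 + 220 + 200 + 120 + 120 + 100 + 50 + 50 + 40 = 1340 m.
Lower bound: ⌈1340/280⌉ = 5 paper rolls.
A packing using 6 paper rolls:
  roll 1: 220 + 50 = 270
  roll 2: 220 + 50 = 270
  roll 3: 220 + 40 = 260
  roll 4: 200 = 200
  roll 5: 120 + 120 = 240
  roll 6: 100 = 100
No arrangement into 5 paper rolls stays within capacity, so 6 is optimal.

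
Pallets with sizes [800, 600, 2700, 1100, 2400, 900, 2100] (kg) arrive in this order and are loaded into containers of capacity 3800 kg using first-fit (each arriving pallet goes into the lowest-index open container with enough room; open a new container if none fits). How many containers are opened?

4

  800 → container 1 (new)  [load 800/3800]
  600 → container 1  [load 1400/3800]
  2700 → container 2 (new)  [load 2700/3800]
  1100 → container 1  [load 2500/3800]
  2400 → container 3 (new)  [load 2400/3800]
  900 → container 1  [load 3400/3800]
  2100 → container 4 (new)  [load 2100/3800]
4 containers opened.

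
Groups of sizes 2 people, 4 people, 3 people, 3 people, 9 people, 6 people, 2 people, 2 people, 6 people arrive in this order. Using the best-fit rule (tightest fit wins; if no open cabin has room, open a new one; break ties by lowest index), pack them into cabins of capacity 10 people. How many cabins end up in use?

4

  2 → cabin 1 (new)  [load 2/10]
  4 → cabin 1  [load 6/10]
  3 → cabin 1  [load 9/10]
  3 → cabin 2 (new)  [load 3/10]
  9 → cabin 3 (new)  [load 9/10]
  6 → cabin 2  [load 9/10]
  2 → cabin 4 (new)  [load 2/10]
  2 → cabin 4  [load 4/10]
  6 → cabin 4  [load 10/10]
4 cabins opened.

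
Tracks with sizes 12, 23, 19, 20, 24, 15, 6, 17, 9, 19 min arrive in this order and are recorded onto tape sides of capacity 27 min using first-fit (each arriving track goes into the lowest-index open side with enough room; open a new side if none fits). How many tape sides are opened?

7

  12 → side 1 (new)  [load 12/27]
  23 → side 2 (new)  [load 23/27]
  19 → side 3 (new)  [load 19/27]
  20 → side 4 (new)  [load 20/27]
  24 → side 5 (new)  [load 24/27]
  15 → side 1  [load 27/27]
  6 → side 3  [load 25/27]
  17 → side 6 (new)  [load 17/27]
  9 → side 6  [load 26/27]
  19 → side 7 (new)  [load 19/27]
7 tape sides opened.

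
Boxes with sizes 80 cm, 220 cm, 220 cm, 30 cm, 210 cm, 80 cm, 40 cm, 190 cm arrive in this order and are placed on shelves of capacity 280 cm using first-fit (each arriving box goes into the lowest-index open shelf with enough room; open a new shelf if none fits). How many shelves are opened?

5

  80 → shelf 1 (new)  [load 80/280]
  220 → shelf 2 (new)  [load 220/280]
  220 → shelf 3 (new)  [load 220/280]
  30 → shelf 1  [load 110/280]
  210 → shelf 4 (new)  [load 210/280]
  80 → shelf 1  [load 190/280]
  40 → shelf 1  [load 230/280]
  190 → shelf 5 (new)  [load 190/280]
5 shelves opened.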